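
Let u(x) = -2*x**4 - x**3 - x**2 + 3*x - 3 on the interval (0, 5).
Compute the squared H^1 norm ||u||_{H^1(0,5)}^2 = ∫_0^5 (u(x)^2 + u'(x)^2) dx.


||u||_{H^1}^2 = 246524965/126

The H^1 norm (squared) on an interval (0, L) is
  ||u||_{H^1}^2 = ∫_0^L u(x)^2 dx + ∫_0^L u'(x)^2 dx.
Compute u'(x) = -8*x**3 - 3*x**2 - 2*x + 3.
Then u(x)^2 = 4*x**8 + 4*x**7 + 5*x**6 - 10*x**5 + 7*x**4 + 15*x**2 - 18*x + 9 and u'(x)^2 = 64*x**6 + 48*x**5 + 41*x**4 - 36*x**3 - 14*x**2 - 12*x + 9.
Integrate each monomial from 0 to 5 using ∫_0^5 c·x^n dx = c·5^(n+1)/(n+1):
  ∫_0^5 u(x)^2 dx = ∫_0^5 (4*x^8 + 4*x^7 + 5*x^6 - 10*x^5 + 7*x^4 + 15*x^2 - 18*x + 9) dx. Term by term:
    ∫_0^5 4*x^8 dx = 7812500/9;  ∫_0^5 4*x^7 dx = 390625/2;  ∫_0^5 5*x^6 dx = 390625/7;
    ∫_0^5 -10*x^5 dx = -78125/3;  ∫_0^5 7*x^4 dx = 4375;  ∫_0^5 15*x^2 dx = 625;
    ∫_0^5 -18*x dx = -225;  ∫_0^5 9 dx = 45.
  Sum: 7812500/9 + 390625/2 + 390625/7 − 78125/3 + 4375 + 625 − 225 + 45 = 138341695/126.
  ∫_0^5 u'(x)^2 dx = ∫_0^5 (64*x^6 + 48*x^5 + 41*x^4 - 36*x^3 - 14*x^2 - 12*x + 9) dx. Term by term:
    ∫_0^5 64*x^6 dx = 5000000/7;  ∫_0^5 48*x^5 dx = 125000;  ∫_0^5 41*x^4 dx = 25625;
    ∫_0^5 -36*x^3 dx = -5625;  ∫_0^5 -14*x^2 dx = -1750/3;  ∫_0^5 -12*x dx = -150;
    ∫_0^5 9 dx = 45.
  Sum: 5000000/7 + 125000 + 25625 − 5625 − 1750/3 − 150 + 45 = 18030545/21.
Adding: ||u||_{H^1}^2 = 138341695/126 + 18030545/21 = 246524965/126.


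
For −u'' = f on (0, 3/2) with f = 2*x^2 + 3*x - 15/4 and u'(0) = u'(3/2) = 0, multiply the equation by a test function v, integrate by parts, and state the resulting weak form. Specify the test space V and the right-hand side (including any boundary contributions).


V = H^1(0, 3/2) (no boundary constraint on v; u is determined up to an additive constant); weak form: ∫_0^3/2 u'v' dx = ∫_0^3/2 (2*x^2 + 3*x - 15/4) v dx for all v ∈ V.

Multiply both sides by a test function v and integrate from 0 to 3/2:
  ∫_0^3/2 −u''(x) v(x) dx = ∫_0^3/2 f(x) v(x) dx.
Integrate the LHS by parts once:
  ∫_0^3/2 −u'' v dx = −[u'(x) v(x)]_0^3/2 + ∫_0^3/2 u'(x) v'(x) dx.
Thus ∫_0^3/2 u'(x) v'(x) dx = ∫_0^3/2 f(x) v(x) dx + [u'(x) v(x)]_0^3/2.
Choose V so that boundary terms are either known or forced to vanish.
u has homogeneous Neumann: u'(0) = u'(3/2) = 0. So [u' v]_0^3/2 = 0·v(3/2) − 0·v(0) = 0 for any v; take V = H^1(0, 3/2).
Weak formulation: find u (satisfying any essential BC) such that ∫_0^3/2 u'(x) v'(x) dx = ∫_0^3/2 f v dx for all v ∈ V (homogeneous Neumann, so boundary terms vanish).
Substituting f(x) = 2*x^2 + 3*x - 15/4, the right-hand side is ∫_0^3/2 (2*x^2 + 3*x - 15/4) v dx.
Compatibility check (pure Neumann): taking v ≡ 1 ∈ V gives 0 = ∫_0^3/2 f dx + (0) − (0), i.e. ∫_0^3/2 f dx must equal u'(0) − u'(3/2) = 0. Indeed ∫_0^3/2 (2*x^2 + 3*x - 15/4) dx = 0, so the data are compatible. The solution is then unique only up to an additive constant (fix it e.g. by requiring ∫_0^3/2 u dx = 0).


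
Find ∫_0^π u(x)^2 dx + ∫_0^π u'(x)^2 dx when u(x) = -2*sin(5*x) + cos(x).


||u||_{H^1(0,π)}^2 = 53*π

u'(x) = -sin(x) - 10*cos(5*x).
Expand u² and (u')² and integrate term by term on (0, π), using: for integers n ≥ 1, ∫_0^π sin²(nx) dx = ∫_0^π cos²(nx) dx = π/2; for n ≠ n', ∫_0^π sin(nx)sin(n'x) dx = ∫_0^π cos(nx)cos(n'x) dx = 0; and by product-to-sum, ∫_0^π sin(nx)cos(n'x) dx = ½∫_0^π [sin((n+n')x) + sin((n−n')x)] dx, which is 0 when n+n' is even and 2n/(n²−n'²) when n+n' is odd (it need not vanish on (0, π)).
  u² squared terms: (-2)²·∫sin(5x)² dx = 4·π/2 = 2*π;  (1)²·∫cos(x)² dx = 1·π/2 = π/2.
  u² cross terms: 2·(-2)·(1)·∫sin(5x)·cos(x) dx = -4·(0) = 0.
  So ∫_0^π u² dx = 2*π + π/2 + 0 = 5*π/2.
  (u')² squared terms: (-1)²·∫sin(x)² dx = 1·π/2 = π/2;  (-10)²·∫cos(5x)² dx = 100·π/2 = 50*π.
  (u')² cross terms: 2·(-1)·(-10)·∫sin(x)·cos(5x) dx = 20·(0) = 0.
  So ∫_0^π (u')² dx = π/2 + 50*π + 0 = 101*π/2.
||u||_{H^1}^2 = (5*π/2) + (101*π/2) = 53*π.


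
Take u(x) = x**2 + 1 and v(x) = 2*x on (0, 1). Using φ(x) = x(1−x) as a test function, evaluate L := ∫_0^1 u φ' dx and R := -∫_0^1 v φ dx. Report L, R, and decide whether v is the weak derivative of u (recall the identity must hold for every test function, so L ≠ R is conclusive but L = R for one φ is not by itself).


LHS = -1/6, RHS = -1/6. Yes, v = u' weakly.

u(x) = x**2 + 1, classical derivative u'(x) = 2*x.
φ(x) = x(1−x), so φ'(x) = 1 - 2*x.
Note φ(0) = φ(1) = 0, so the boundary term u·φ vanishes.
LHS = ∫_0^1 u(x) φ'(x) dx = ∫_0^1 (-2*x^3 + x^2 - 2*x + 1) dx. Term by term:
  ∫_0^1 -2*x^3 dx = -1/2;  ∫_0^1 x^2 dx = 1/3;  ∫_0^1 -2*x dx = -1;
  ∫_0^1 1 dx = 1.
Sum: -1/2 + 1/3 − 1 + 1 = -1/6.
So LHS = -1/6.
∫_0^1 v(x) φ(x) dx = ∫_0^1 (-2*x^3 + 2*x^2) dx. Term by term:
  ∫_0^1 -2*x^3 dx = -1/2;  ∫_0^1 2*x^2 dx = 2/3.
Sum: -1/2 + 2/3 = 1/6.
So RHS = -∫_0^1 v(x) φ(x) dx = -1/6.
LHS = RHS, so the identity holds for this test φ.
Moreover u is smooth here and v(x) = u'(x) = 2*x pointwise, so the identity holds for every test function. Hence v is the weak derivative of u.


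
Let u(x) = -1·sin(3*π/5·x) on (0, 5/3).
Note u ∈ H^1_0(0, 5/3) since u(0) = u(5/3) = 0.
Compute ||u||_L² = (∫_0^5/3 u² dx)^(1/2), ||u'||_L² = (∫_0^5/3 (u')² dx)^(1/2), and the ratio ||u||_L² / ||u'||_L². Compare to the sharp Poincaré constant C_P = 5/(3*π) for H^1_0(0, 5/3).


||u||_L² / ||u'||_L² = 5/(3*π) = C_P.

u(x) = -1·sin(3*π/5·x), so u'(x) = -3*π*cos(3*π*x/5)/5.
Writing u(x) = A·sin(kπx/L) with A = -1 and k = 1, use ∫_0^L sin²(kπx/L) dx = L/2 and ∫_0^L cos²(kπx/L) dx = L/2.
u² = 1·sin²(3*π/5·x) and (u')² = 9*π^2/25·cos²(3*π/5·x), and each of sin², cos² integrates to L/2 = 5/6 over (0, 5/3).
∫_0^5/3 u² dx = 5/6, so ||u||_L² = sqrt(30)/6.
∫_0^5/3 (u')² dx = 3*π^2/10, so ||u'||_L² = sqrt(30)*π/10.
Ratio ||u||_L² / ||u'||_L² = 5/(3*π).
Sharp Poincaré constant on H^1_0(0, 5/3) is C_P = L/π = 5/(3*π), achieved by sin(3*π/5·x).
This is the k = 1 eigenfunction (up to amplitude), so the ratio equals the sharp Poincaré constant exactly.


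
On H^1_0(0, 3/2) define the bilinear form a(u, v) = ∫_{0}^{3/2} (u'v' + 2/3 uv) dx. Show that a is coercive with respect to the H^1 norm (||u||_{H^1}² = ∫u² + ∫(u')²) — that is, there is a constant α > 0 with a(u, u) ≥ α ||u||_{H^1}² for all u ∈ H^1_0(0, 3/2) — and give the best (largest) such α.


α = 2*(3 + 2*π^2)/(9 + 4*π^2)

Coercivity of a(·,·) on H^1_0(0, 3/2) means a(u, u) ≥ α ||u||_{H^1}² for every u ∈ H^1_0.
The interval has length L = 3/2, and Poincaré/coercivity depend only on L. Here a(u, u) = ∫(u')² + (2/3)·∫u².
Here 0 < c = 2/3 < 1. The condition a(u,u) ≥ α||u||_{H^1}² reads (1−α)∫(u')² ≥ (α−c)∫u². Any admissible α is ≤ 1 (rapidly oscillating u have ∫u²/∫(u')² → 0), and α = 1 would force 0 ≥ (1−c)∫u², impossible since c < 1; so 1−α > 0. By the sharp Poincaré inequality on H^1_0 of an interval of length L, ∫(u')² ≥ (π/L)²∫u² with equality for the first sine mode sin(π(x−x₀)/L) (x₀ the left endpoint), so the inequality holds for all u iff (1−α)(π/L)² ≥ α − c, i.e. α ≤ ((π/L)² + c)/((π/L)² + 1) = (1 + c(L/π)²)/(1 + (L/π)²). With (π/L)² = 4*π^2/9 and c = 2/3, the largest admissible constant is α = ((π/L)² + c)/((π/L)² + 1).
Simplifying, α = 2*(3 + 2*π^2)/(9 + 4*π^2).


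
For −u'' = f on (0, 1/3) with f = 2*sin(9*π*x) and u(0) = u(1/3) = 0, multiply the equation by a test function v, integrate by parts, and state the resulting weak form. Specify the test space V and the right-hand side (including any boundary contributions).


V = H^1_0(0, 1/3) (so v(0) = v(1/3) = 0); weak form: ∫_0^1/3 u'v' dx = ∫_0^1/3 (2*sin(9*π*x)) v dx for all v ∈ V.

Multiply both sides by a test function v and integrate from 0 to 1/3:
  ∫_0^1/3 −u''(x) v(x) dx = ∫_0^1/3 f(x) v(x) dx.
Integrate the LHS by parts once:
  ∫_0^1/3 −u'' v dx = −[u'(x) v(x)]_0^1/3 + ∫_0^1/3 u'(x) v'(x) dx.
Thus ∫_0^1/3 u'(x) v'(x) dx = ∫_0^1/3 f(x) v(x) dx + [u'(x) v(x)]_0^1/3.
Choose V so that boundary terms are either known or forced to vanish.
u is Dirichlet: u(0) = u(1/3) = 0. Let V = H^1_0(0, 1/3); then v(0) = v(1/3) = 0, and [u' v]_0^1/3 = 0.
Weak formulation: find u (satisfying any essential BC) such that ∫_0^1/3 u'(x) v'(x) dx = ∫_0^1/3 f v dx for all v ∈ V.
Substituting f(x) = 2*sin(9*π*x), the right-hand side is ∫_0^1/3 (2*sin(9*π*x)) v dx.


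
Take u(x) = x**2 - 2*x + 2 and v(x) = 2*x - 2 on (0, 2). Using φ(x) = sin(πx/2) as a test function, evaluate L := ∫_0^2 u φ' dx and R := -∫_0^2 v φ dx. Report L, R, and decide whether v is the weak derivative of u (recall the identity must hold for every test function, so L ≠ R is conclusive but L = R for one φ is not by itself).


LHS = 0, RHS = 0. Yes, v = u' weakly.

u(x) = x**2 - 2*x + 2, classical derivative u'(x) = 2*x - 2.
φ(x) = sin(πx/2), so φ'(x) = π*cos(π*x/2)/2.
Note φ(0) = φ(2) = 0, so the boundary term u·φ vanishes.
LHS = ∫_0^2 u(x) φ'(x) dx = ∫_0^2 (π*x^2*cos(π*x/2)/2 - π*x*cos(π*x/2) + π*cos(π*x/2)) dx. Term by term:
  ∫_0^2 π*cos(π*x/2) dx = 0;  ∫_0^2 π*x^2*cos(π*x/2)/2 dx = -8/π;  ∫_0^2 -π*x*cos(π*x/2) dx = 8/π.
Sum: 0 − 8/π + 8/π = 0.
So LHS = 0.
∫_0^2 v(x) φ(x) dx = ∫_0^2 (2*x*sin(π*x/2) - 2*sin(π*x/2)) dx. Term by term:
  ∫_0^2 -2*sin(π*x/2) dx = -8/π;  ∫_0^2 2*x*sin(π*x/2) dx = 8/π.
Sum: -8/π + 8/π = 0.
So RHS = -∫_0^2 v(x) φ(x) dx = 0.
LHS = RHS, so the identity holds for this test φ.
Moreover u is smooth here and v(x) = u'(x) = 2*x - 2 pointwise, so the identity holds for every test function. Hence v is the weak derivative of u.


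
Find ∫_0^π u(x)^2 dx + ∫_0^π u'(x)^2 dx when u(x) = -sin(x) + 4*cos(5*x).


||u||_{H^1(0,π)}^2 = 209*π

u'(x) = -20*sin(5*x) - cos(x).
Expand u² and (u')² and integrate term by term on (0, π), using: for integers n ≥ 1, ∫_0^π sin²(nx) dx = ∫_0^π cos²(nx) dx = π/2; for n ≠ n', ∫_0^π sin(nx)sin(n'x) dx = ∫_0^π cos(nx)cos(n'x) dx = 0; and by product-to-sum, ∫_0^π sin(nx)cos(n'x) dx = ½∫_0^π [sin((n+n')x) + sin((n−n')x)] dx, which is 0 when n+n' is even and 2n/(n²−n'²) when n+n' is odd (it need not vanish on (0, π)).
  u² squared terms: (-1)²·∫sin(x)² dx = 1·π/2 = π/2;  (4)²·∫cos(5x)² dx = 16·π/2 = 8*π.
  u² cross terms: 2·(-1)·(4)·∫sin(x)·cos(5x) dx = -8·(0) = 0.
  So ∫_0^π u² dx = π/2 + 8*π + 0 = 17*π/2.
  (u')² squared terms: (-1)²·∫cos(x)² dx = 1·π/2 = π/2;  (-20)²·∫sin(5x)² dx = 400·π/2 = 200*π.
  (u')² cross terms: 2·(-1)·(-20)·∫cos(x)·sin(5x) dx = 40·(0) = 0.
  So ∫_0^π (u')² dx = π/2 + 200*π + 0 = 401*π/2.
||u||_{H^1}^2 = (17*π/2) + (401*π/2) = 209*π.


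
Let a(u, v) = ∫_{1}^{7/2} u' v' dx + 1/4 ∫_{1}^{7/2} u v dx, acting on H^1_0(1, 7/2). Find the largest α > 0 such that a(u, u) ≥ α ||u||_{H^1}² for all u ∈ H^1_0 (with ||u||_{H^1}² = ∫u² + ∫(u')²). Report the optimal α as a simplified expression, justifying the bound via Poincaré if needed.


α = (25 + 16*π^2)/(4*(25 + 4*π^2))

Coercivity of a(·,·) on H^1_0(1, 7/2) means a(u, u) ≥ α ||u||_{H^1}² for every u ∈ H^1_0.
The interval has length L = 5/2, and Poincaré/coercivity depend only on L. Here a(u, u) = ∫(u')² + (1/4)·∫u².
Here 0 < c = 1/4 < 1. The condition a(u,u) ≥ α||u||_{H^1}² reads (1−α)∫(u')² ≥ (α−c)∫u². Any admissible α is ≤ 1 (rapidly oscillating u have ∫u²/∫(u')² → 0), and α = 1 would force 0 ≥ (1−c)∫u², impossible since c < 1; so 1−α > 0. By the sharp Poincaré inequality on H^1_0 of an interval of length L, ∫(u')² ≥ (π/L)²∫u² with equality for the first sine mode sin(π(x−x₀)/L) (x₀ the left endpoint), so the inequality holds for all u iff (1−α)(π/L)² ≥ α − c, i.e. α ≤ ((π/L)² + c)/((π/L)² + 1) = (1 + c(L/π)²)/(1 + (L/π)²). With (π/L)² = 4*π^2/25 and c = 1/4, the largest admissible constant is α = ((π/L)² + c)/((π/L)² + 1).
Simplifying, α = (25 + 16*π^2)/(4*(25 + 4*π^2)).


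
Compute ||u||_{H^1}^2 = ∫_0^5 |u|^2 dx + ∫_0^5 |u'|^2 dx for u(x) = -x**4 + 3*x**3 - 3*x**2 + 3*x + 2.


||u||_{H^1}^2 = 24407405/252

The H^1 norm (squared) on an interval (0, L) is
  ||u||_{H^1}^2 = ∫_0^L u(x)^2 dx + ∫_0^L u'(x)^2 dx.
Compute u'(x) = -4*x**3 + 9*x**2 - 6*x + 3.
Then u(x)^2 = x**8 - 6*x**7 + 15*x**6 - 24*x**5 + 23*x**4 - 6*x**3 - 3*x**2 + 12*x + 4 and u'(x)^2 = 16*x**6 - 72*x**5 + 129*x**4 - 132*x**3 + 90*x**2 - 36*x + 9.
Integrate each monomial from 0 to 5 using ∫_0^5 c·x^n dx = c·5^(n+1)/(n+1):
  ∫_0^5 u(x)^2 dx = ∫_0^5 (x^8 - 6*x^7 + 15*x^6 - 24*x^5 + 23*x^4 - 6*x^3 - 3*x^2 + 12*x + 4) dx. Term by term:
    ∫_0^5 x^8 dx = 1953125/9;  ∫_0^5 -6*x^7 dx = -1171875/4;  ∫_0^5 15*x^6 dx = 1171875/7;
    ∫_0^5 -24*x^5 dx = -62500;  ∫_0^5 23*x^4 dx = 14375;  ∫_0^5 -6*x^3 dx = -1875/2;
    ∫_0^5 -3*x^2 dx = -125;  ∫_0^5 12*x dx = 150;  ∫_0^5 4 dx = 20.
  Sum: 1953125/9 − 1171875/4 + 1171875/7 − 62500 + 14375 − 1875/2 − 125 + 150 + 20 = 10694465/252.
  ∫_0^5 u'(x)^2 dx = ∫_0^5 (16*x^6 - 72*x^5 + 129*x^4 - 132*x^3 + 90*x^2 - 36*x + 9) dx. Term by term:
    ∫_0^5 16*x^6 dx = 1250000/7;  ∫_0^5 -72*x^5 dx = -187500;  ∫_0^5 129*x^4 dx = 80625;
    ∫_0^5 -132*x^3 dx = -20625;  ∫_0^5 90*x^2 dx = 3750;  ∫_0^5 -36*x dx = -450;
    ∫_0^5 9 dx = 45.
  Sum: 1250000/7 − 187500 + 80625 − 20625 + 3750 − 450 + 45 = 380915/7.
Adding: ||u||_{H^1}^2 = 10694465/252 + 380915/7 = 24407405/252.


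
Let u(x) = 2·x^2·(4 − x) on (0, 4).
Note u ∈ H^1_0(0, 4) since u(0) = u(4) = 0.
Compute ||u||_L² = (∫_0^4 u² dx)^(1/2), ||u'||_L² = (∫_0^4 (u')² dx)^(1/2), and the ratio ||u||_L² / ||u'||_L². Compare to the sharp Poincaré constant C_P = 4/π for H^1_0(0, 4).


||u||_L² / ||u'||_L² = 2*sqrt(14)/7 < C_P = 4/π.

u(x) = 2·x^2·(4 − x), so u'(x) = 2*x*(8 - 3*x).
u(x) = 2·x^2·(4 − x) vanishes at x = 0 and x = 4, so u ∈ H^1_0(0, 4). Differentiate via the product rule and integrate the resulting polynomials term by term.
  ∫_0^4 u² dx = ∫_0^4 (4*x^6 - 32*x^5 + 64*x^4) dx. Term by term:
    ∫_0^4 4*x^6 dx = 65536/7;  ∫_0^4 -32*x^5 dx = -65536/3;  ∫_0^4 64*x^4 dx = 65536/5.
  Sum: 65536/7 − 65536/3 + 65536/5 = 65536/105.
  ∫_0^4 (u')² dx = ∫_0^4 (36*x^4 - 192*x^3 + 256*x^2) dx. Term by term:
    ∫_0^4 36*x^4 dx = 36864/5;  ∫_0^4 -192*x^3 dx = -12288;  ∫_0^4 256*x^2 dx = 16384/3.
  Sum: 36864/5 − 12288 + 16384/3 = 8192/15.
∫_0^4 u² dx = 65536/105, so ||u||_L² = 256*sqrt(105)/105.
∫_0^4 (u')² dx = 8192/15, so ||u'||_L² = 64*sqrt(30)/15.
Ratio ||u||_L² / ||u'||_L² = 2*sqrt(14)/7.
Sharp Poincaré constant on H^1_0(0, 4) is C_P = L/π = 4/π, achieved by sin(π/4·x).
A polynomial bump cannot attain the sharp Poincaré constant (only the first sine eigenfunction does), so the ratio is strictly less than C_P, consistent with ||u||_L² ≤ C_P ||u'||_L².


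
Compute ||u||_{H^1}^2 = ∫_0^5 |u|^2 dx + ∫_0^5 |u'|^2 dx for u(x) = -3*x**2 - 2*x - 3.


||u||_{H^1}^2 = 31295/3

The H^1 norm (squared) on an interval (0, L) is
  ||u||_{H^1}^2 = ∫_0^L u(x)^2 dx + ∫_0^L u'(x)^2 dx.
Compute u'(x) = -6*x - 2.
Then u(x)^2 = 9*x**4 + 12*x**3 + 22*x**2 + 12*x + 9 and u'(x)^2 = 36*x**2 + 24*x + 4.
Integrate each monomial from 0 to 5 using ∫_0^5 c·x^n dx = c·5^(n+1)/(n+1):
  ∫_0^5 u(x)^2 dx = ∫_0^5 (9*x^4 + 12*x^3 + 22*x^2 + 12*x + 9) dx. Term by term:
    ∫_0^5 9*x^4 dx = 5625;  ∫_0^5 12*x^3 dx = 1875;  ∫_0^5 22*x^2 dx = 2750/3;
    ∫_0^5 12*x dx = 150;  ∫_0^5 9 dx = 45.
  Sum: 5625 + 1875 + 2750/3 + 150 + 45 = 25835/3.
  ∫_0^5 u'(x)^2 dx = ∫_0^5 (36*x^2 + 24*x + 4) dx. Term by term:
    ∫_0^5 36*x^2 dx = 1500;  ∫_0^5 24*x dx = 300;  ∫_0^5 4 dx = 20.
  Sum: 1500 + 300 + 20 = 1820.
Adding: ||u||_{H^1}^2 = 25835/3 + 1820 = 31295/3.


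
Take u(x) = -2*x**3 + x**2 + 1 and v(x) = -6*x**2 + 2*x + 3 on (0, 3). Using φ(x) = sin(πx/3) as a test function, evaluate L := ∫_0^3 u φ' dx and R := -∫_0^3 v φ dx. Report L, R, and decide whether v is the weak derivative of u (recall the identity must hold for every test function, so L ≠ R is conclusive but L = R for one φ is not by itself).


LHS = -648/π^3 + 144/π, RHS = -648/π^3 + 126/π. No, v is not the weak derivative of u.

u(x) = -2*x**3 + x**2 + 1, classical derivative u'(x) = -6*x**2 + 2*x.
φ(x) = sin(πx/3), so φ'(x) = π*cos(π*x/3)/3.
Note φ(0) = φ(3) = 0, so the boundary term u·φ vanishes.
LHS = ∫_0^3 u(x) φ'(x) dx = ∫_0^3 (-2*π*x^3*cos(π*x/3)/3 + π*x^2*cos(π*x/3)/3 + π*cos(π*x/3)/3) dx. Term by term:
  ∫_0^3 π*cos(π*x/3)/3 dx = 0;  ∫_0^3 -2*π*x^3*cos(π*x/3)/3 dx = -648/π^3 + 162/π;  ∫_0^3 π*x^2*cos(π*x/3)/3 dx = -18/π.
Sum: 0 + -648/π^3 + 162/π − 18/π = -648/π^3 + 144/π.
So LHS = -648/π^3 + 144/π.
∫_0^3 v(x) φ(x) dx = ∫_0^3 (-6*x^2*sin(π*x/3) + 2*x*sin(π*x/3) + 3*sin(π*x/3)) dx. Term by term:
  ∫_0^3 3*sin(π*x/3) dx = 18/π;  ∫_0^3 -6*x^2*sin(π*x/3) dx = -162/π + 648/π^3;  ∫_0^3 2*x*sin(π*x/3) dx = 18/π.
Sum: 18/π + -162/π + 648/π^3 + 18/π = -126/π + 648/π^3.
So RHS = -∫_0^3 v(x) φ(x) dx = -648/π^3 + 126/π.
LHS − RHS = 18/π ≠ 0, so the identity fails.
(For a valid weak derivative the identity must hold for EVERY test function, in particular this one. The failure shows v is NOT the weak derivative of u.)
Correct weak derivative would be u'(x) = -6*x**2 + 2*x.


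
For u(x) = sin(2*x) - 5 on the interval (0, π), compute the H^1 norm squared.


||u||_{H^1(0,π)}^2 = 55*π/2

u'(x) = 2*cos(2*x).
Expand u² and (u')² and integrate term by term on (0, π), using: for integers n ≥ 1, ∫_0^π sin²(nx) dx = ∫_0^π cos²(nx) dx = π/2; for n ≠ n', ∫_0^π sin(nx)sin(n'x) dx = ∫_0^π cos(nx)cos(n'x) dx = 0; and by product-to-sum, ∫_0^π sin(nx)cos(n'x) dx = ½∫_0^π [sin((n+n')x) + sin((n−n')x)] dx, which is 0 when n+n' is even and 2n/(n²−n'²) when n+n' is odd (it need not vanish on (0, π)). For the constant mode: ∫_0^π 1 dx = π, ∫_0^π cos(nx) dx = 0, ∫_0^π sin(nx) dx = (1−(−1)^n)/n.
  u² squared terms: (-5)²·∫1 dx = 25·π = 25*π;  (1)²·∫sin(2x)² dx = 1·π/2 = π/2.
  u² cross terms: 2·(-5)·(1)·∫1·sin(2x) dx = -10·(0) = 0.
  So ∫_0^π u² dx = 25*π + π/2 + 0 = 51*π/2.
  (u')² squared terms: (2)²·∫cos(2x)² dx = 4·π/2 = 2*π.
  So ∫_0^π (u')² dx = 2*π.
||u||_{H^1}^2 = (51*π/2) + (2*π) = 55*π/2.


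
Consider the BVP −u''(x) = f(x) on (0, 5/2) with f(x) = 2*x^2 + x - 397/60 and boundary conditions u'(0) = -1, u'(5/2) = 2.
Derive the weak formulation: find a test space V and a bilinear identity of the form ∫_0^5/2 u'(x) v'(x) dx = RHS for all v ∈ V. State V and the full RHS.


V = H^1(0, 5/2) (v unrestricted at boundary; u is determined up to an additive constant); weak form: ∫_0^5/2 u'v' dx = ∫_0^5/2 (2*x^2 + x - 397/60) v dx + 2·v(5/2) + v(0) for all v ∈ V.

Multiply both sides by a test function v and integrate from 0 to 5/2:
  ∫_0^5/2 −u''(x) v(x) dx = ∫_0^5/2 f(x) v(x) dx.
Integrate the LHS by parts once:
  ∫_0^5/2 −u'' v dx = −[u'(x) v(x)]_0^5/2 + ∫_0^5/2 u'(x) v'(x) dx.
Thus ∫_0^5/2 u'(x) v'(x) dx = ∫_0^5/2 f(x) v(x) dx + [u'(x) v(x)]_0^5/2.
Choose V so that boundary terms are either known or forced to vanish.
u has inhomogeneous Neumann u'(0) = -1, u'(5/2) = 2. [u' v]_0^5/2 = (2)·v(5/2) − (-1)·v(0) = 2·v(5/2) + v(0). Take V = H^1(0, 5/2); boundary term becomes part of RHS.
Weak formulation: find u (satisfying any essential BC) such that ∫_0^5/2 u'(x) v'(x) dx = ∫_0^5/2 f v dx + 2·v(5/2) + v(0) for all v ∈ V (Neumann data are natural BCs: they enter the RHS as boundary terms).
Substituting f(x) = 2*x^2 + x - 397/60, the right-hand side is ∫_0^5/2 (2*x^2 + x - 397/60) v dx + 2·v(5/2) + v(0).
Compatibility check (pure Neumann): taking v ≡ 1 ∈ V gives 0 = ∫_0^5/2 f dx + (2) − (-1), i.e. ∫_0^5/2 f dx must equal u'(0) − u'(5/2) = -3. Indeed ∫_0^5/2 (2*x^2 + x - 397/60) dx = -3, so the data are compatible. The solution is then unique only up to an additive constant (fix it e.g. by requiring ∫_0^5/2 u dx = 0).


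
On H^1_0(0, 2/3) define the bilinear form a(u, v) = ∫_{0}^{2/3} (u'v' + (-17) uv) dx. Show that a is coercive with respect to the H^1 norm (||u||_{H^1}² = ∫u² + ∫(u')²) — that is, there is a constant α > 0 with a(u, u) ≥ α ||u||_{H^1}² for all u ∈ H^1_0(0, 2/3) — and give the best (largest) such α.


α = (-68 + 9*π^2)/(4 + 9*π^2)

Coercivity of a(·,·) on H^1_0(0, 2/3) means a(u, u) ≥ α ||u||_{H^1}² for every u ∈ H^1_0.
The interval has length L = 2/3, and Poincaré/coercivity depend only on L. Here a(u, u) = ∫(u')² + (-17)·∫u².
Here c = -17 < 0 with |c| < (π/L)² = 9*π^2/4, so coercivity still holds. The condition a(u,u) ≥ α||u||_{H^1}² reads (1−α)∫(u')² ≥ (α−c)∫u². Any admissible α is ≤ 1 (rapidly oscillating u have ∫u²/∫(u')² → 0), and α = 1 would force 0 ≥ (1−c)∫u², impossible since c < 1; so 1−α > 0. By the sharp Poincaré inequality on H^1_0 of an interval of length L, ∫(u')² ≥ (π/L)²∫u² with equality for the first sine mode sin(π(x−x₀)/L) (x₀ the left endpoint), so the inequality holds for all u iff (1−α)(π/L)² ≥ α − c, i.e. α ≤ ((π/L)² + c)/((π/L)² + 1) = (1 + c(L/π)²)/(1 + (L/π)²). (Direct route, valid since c ≤ 0: Poincaré gives c∫u² ≥ c(L/π)²∫(u')², so a(u,u) ≥ (1 + c(L/π)²)∫(u')², while ||u||_{H^1}² ≤ (1 + (L/π)²)∫(u')²; dividing yields the same α.) With (π/L)² = 9*π^2/4 and c = -17, the largest admissible constant is α = ((π/L)² + c)/((π/L)² + 1).
Simplifying, α = (-68 + 9*π^2)/(4 + 9*π^2).


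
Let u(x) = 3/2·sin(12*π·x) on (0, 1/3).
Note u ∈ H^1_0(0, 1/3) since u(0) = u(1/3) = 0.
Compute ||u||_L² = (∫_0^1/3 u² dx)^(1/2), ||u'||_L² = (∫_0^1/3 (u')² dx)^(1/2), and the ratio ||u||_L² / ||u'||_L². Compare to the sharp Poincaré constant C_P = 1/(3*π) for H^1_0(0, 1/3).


||u||_L² / ||u'||_L² = 1/(12*π) < C_P = 1/(3*π).

u(x) = 3/2·sin(12*π·x), so u'(x) = 18*π*cos(12*π*x).
Writing u(x) = A·sin(kπx/L) with A = 3/2 and k = 4, use ∫_0^L sin²(kπx/L) dx = L/2 and ∫_0^L cos²(kπx/L) dx = L/2.
u² = 9/4·sin²(12*π·x) and (u')² = 324*π^2·cos²(12*π·x), and each of sin², cos² integrates to L/2 = 1/6 over (0, 1/3).
∫_0^1/3 u² dx = 3/8, so ||u||_L² = sqrt(6)/4.
∫_0^1/3 (u')² dx = 54*π^2, so ||u'||_L² = 3*sqrt(6)*π.
Ratio ||u||_L² / ||u'||_L² = 1/(12*π).
Sharp Poincaré constant on H^1_0(0, 1/3) is C_P = L/π = 1/(3*π), achieved by sin(3*π·x).
This is the k = 4 harmonic; the ratio L/(kπ) is strictly less than C_P = L/π, consistent with the sharp inequality ||u||_L² ≤ C_P ||u'||_L².


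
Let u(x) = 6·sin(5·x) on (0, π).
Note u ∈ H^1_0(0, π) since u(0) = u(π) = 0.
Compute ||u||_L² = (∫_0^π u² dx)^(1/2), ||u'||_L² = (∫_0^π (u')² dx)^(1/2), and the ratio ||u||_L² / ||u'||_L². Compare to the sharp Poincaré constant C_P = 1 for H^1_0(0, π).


||u||_L² / ||u'||_L² = 1/5 < C_P = 1.

u(x) = 6·sin(5·x), so u'(x) = 30*cos(5*x).
Writing u(x) = A·sin(kπx/L) with A = 6 and k = 5, use ∫_0^L sin²(kπx/L) dx = L/2 and ∫_0^L cos²(kπx/L) dx = L/2.
u² = 36·sin²(5·x) and (u')² = 900·cos²(5·x), and each of sin², cos² integrates to L/2 = π/2 over (0, π).
∫_0^π u² dx = 18*π, so ||u||_L² = 3*sqrt(2)*sqrt(π).
∫_0^π (u')² dx = 450*π, so ||u'||_L² = 15*sqrt(2)*sqrt(π).
Ratio ||u||_L² / ||u'||_L² = 1/5.
Sharp Poincaré constant on H^1_0(0, π) is C_P = L/π = 1, achieved by sin(x).
This is the k = 5 harmonic; the ratio L/(kπ) is strictly less than C_P = L/π, consistent with the sharp inequality ||u||_L² ≤ C_P ||u'||_L².


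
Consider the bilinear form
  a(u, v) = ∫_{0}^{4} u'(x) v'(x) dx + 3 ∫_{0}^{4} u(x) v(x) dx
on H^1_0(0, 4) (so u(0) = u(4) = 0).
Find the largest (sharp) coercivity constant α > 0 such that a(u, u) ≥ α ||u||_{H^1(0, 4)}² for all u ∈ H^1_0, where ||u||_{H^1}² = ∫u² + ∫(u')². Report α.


α = 1

Coercivity of a(·,·) on H^1_0(0, 4) means a(u, u) ≥ α ||u||_{H^1}² for every u ∈ H^1_0.
The interval has length L = 4, and Poincaré/coercivity depend only on L. Here a(u, u) = ∫(u')² + (3)·∫u².
Here c = 3 ≥ 1, so a(u,u) = ∫(u')² + c∫u² ≥ ∫(u')² + ∫u² = ||u||_{H^1}², i.e. α = 1 works. No larger α is possible: a(u,u) ≥ α||u||_{H^1}² means (1−α)∫(u')² ≥ (α−c)∫u², and for the modes u_n = sin(nπ(x−x₀)/L) (x₀ the left endpoint) one has ∫u_n²/∫(u_n')² = (L/(nπ))² → 0, so a(u_n,u_n)/||u_n||_{H^1}² → 1. Hence the optimal constant is α = 1.
Therefore α = 1.


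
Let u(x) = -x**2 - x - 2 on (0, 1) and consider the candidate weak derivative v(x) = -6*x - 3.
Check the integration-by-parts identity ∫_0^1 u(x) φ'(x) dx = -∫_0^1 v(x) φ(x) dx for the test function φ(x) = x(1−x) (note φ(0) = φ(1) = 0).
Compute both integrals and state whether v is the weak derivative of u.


LHS = 1/3, RHS = 1. No, v is not the weak derivative of u.

u(x) = -x**2 - x - 2, classical derivative u'(x) = -2*x - 1.
φ(x) = x(1−x), so φ'(x) = 1 - 2*x.
Note φ(0) = φ(1) = 0, so the boundary term u·φ vanishes.
LHS = ∫_0^1 u(x) φ'(x) dx = ∫_0^1 (2*x^3 + x^2 + 3*x - 2) dx. Term by term:
  ∫_0^1 2*x^3 dx = 1/2;  ∫_0^1 x^2 dx = 1/3;  ∫_0^1 3*x dx = 3/2;
  ∫_0^1 -2 dx = -2.
Sum: 1/2 + 1/3 + 3/2 − 2 = 1/3.
So LHS = 1/3.
∫_0^1 v(x) φ(x) dx = ∫_0^1 (6*x^3 - 3*x^2 - 3*x) dx. Term by term:
  ∫_0^1 6*x^3 dx = 3/2;  ∫_0^1 -3*x^2 dx = -1;  ∫_0^1 -3*x dx = -3/2.
Sum: 3/2 − 1 − 3/2 = -1.
So RHS = -∫_0^1 v(x) φ(x) dx = 1.
LHS − RHS = -2/3 ≠ 0, so the identity fails.
(For a valid weak derivative the identity must hold for EVERY test function, in particular this one. The failure shows v is NOT the weak derivative of u.)
Correct weak derivative would be u'(x) = -2*x - 1.


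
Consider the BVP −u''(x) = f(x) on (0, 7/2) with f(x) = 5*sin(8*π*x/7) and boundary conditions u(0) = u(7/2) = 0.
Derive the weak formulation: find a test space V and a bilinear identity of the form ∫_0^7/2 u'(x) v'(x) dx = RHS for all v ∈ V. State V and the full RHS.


V = H^1_0(0, 7/2) (so v(0) = v(7/2) = 0); weak form: ∫_0^7/2 u'v' dx = ∫_0^7/2 (5*sin(8*π*x/7)) v dx for all v ∈ V.

Multiply both sides by a test function v and integrate from 0 to 7/2:
  ∫_0^7/2 −u''(x) v(x) dx = ∫_0^7/2 f(x) v(x) dx.
Integrate the LHS by parts once:
  ∫_0^7/2 −u'' v dx = −[u'(x) v(x)]_0^7/2 + ∫_0^7/2 u'(x) v'(x) dx.
Thus ∫_0^7/2 u'(x) v'(x) dx = ∫_0^7/2 f(x) v(x) dx + [u'(x) v(x)]_0^7/2.
Choose V so that boundary terms are either known or forced to vanish.
u is Dirichlet: u(0) = u(7/2) = 0. Let V = H^1_0(0, 7/2); then v(0) = v(7/2) = 0, and [u' v]_0^7/2 = 0.
Weak formulation: find u (satisfying any essential BC) such that ∫_0^7/2 u'(x) v'(x) dx = ∫_0^7/2 f v dx for all v ∈ V.
Substituting f(x) = 5*sin(8*π*x/7), the right-hand side is ∫_0^7/2 (5*sin(8*π*x/7)) v dx.


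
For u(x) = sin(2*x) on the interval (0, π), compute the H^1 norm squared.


||u||_{H^1(0,π)}^2 = 5*π/2

u'(x) = 2*cos(2*x).
Expand u² and (u')² and integrate term by term on (0, π), using: for integers n ≥ 1, ∫_0^π sin²(nx) dx = ∫_0^π cos²(nx) dx = π/2; for n ≠ n', ∫_0^π sin(nx)sin(n'x) dx = ∫_0^π cos(nx)cos(n'x) dx = 0; and by product-to-sum, ∫_0^π sin(nx)cos(n'x) dx = ½∫_0^π [sin((n+n')x) + sin((n−n')x)] dx, which is 0 when n+n' is even and 2n/(n²−n'²) when n+n' is odd (it need not vanish on (0, π)).
  u² squared terms: (1)²·∫sin(2x)² dx = 1·π/2 = π/2.
  So ∫_0^π u² dx = π/2.
  (u')² squared terms: (2)²·∫cos(2x)² dx = 4·π/2 = 2*π.
  So ∫_0^π (u')² dx = 2*π.
||u||_{H^1}^2 = (π/2) + (2*π) = 5*π/2.


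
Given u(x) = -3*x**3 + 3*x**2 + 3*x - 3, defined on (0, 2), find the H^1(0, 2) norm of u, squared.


||u||_{H^1}^2 = 5088/35

The H^1 norm (squared) on an interval (0, L) is
  ||u||_{H^1}^2 = ∫_0^L u(x)^2 dx + ∫_0^L u'(x)^2 dx.
Compute u'(x) = -9*x**2 + 6*x + 3.
Then u(x)^2 = 9*x**6 - 18*x**5 - 9*x**4 + 36*x**3 - 9*x**2 - 18*x + 9 and u'(x)^2 = 81*x**4 - 108*x**3 - 18*x**2 + 36*x + 9.
Integrate each monomial from 0 to 2 using ∫_0^2 c·x^n dx = c·2^(n+1)/(n+1):
  ∫_0^2 u(x)^2 dx = ∫_0^2 (9*x^6 - 18*x^5 - 9*x^4 + 36*x^3 - 9*x^2 - 18*x + 9) dx. Term by term:
    ∫_0^2 9*x^6 dx = 1152/7;  ∫_0^2 -18*x^5 dx = -192;  ∫_0^2 -9*x^4 dx = -288/5;
    ∫_0^2 36*x^3 dx = 144;  ∫_0^2 -9*x^2 dx = -24;  ∫_0^2 -18*x dx = -36;
    ∫_0^2 9 dx = 18.
  Sum: 1152/7 − 192 − 288/5 + 144 − 24 − 36 + 18 = 594/35.
  ∫_0^2 u'(x)^2 dx = ∫_0^2 (81*x^4 - 108*x^3 - 18*x^2 + 36*x + 9) dx. Term by term:
    ∫_0^2 81*x^4 dx = 2592/5;  ∫_0^2 -108*x^3 dx = -432;  ∫_0^2 -18*x^2 dx = -48;
    ∫_0^2 36*x dx = 72;  ∫_0^2 9 dx = 18.
  Sum: 2592/5 − 432 − 48 + 72 + 18 = 642/5.
Adding: ||u||_{H^1}^2 = 594/35 + 642/5 = 5088/35.


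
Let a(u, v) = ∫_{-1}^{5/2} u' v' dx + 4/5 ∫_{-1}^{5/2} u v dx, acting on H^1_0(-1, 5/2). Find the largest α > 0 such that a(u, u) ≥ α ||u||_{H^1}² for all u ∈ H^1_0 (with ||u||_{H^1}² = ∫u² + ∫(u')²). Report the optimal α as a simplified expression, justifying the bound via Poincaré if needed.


α = 4*(49 + 5*π^2)/(5*(4*π^2 + 49))

Coercivity of a(·,·) on H^1_0(-1, 5/2) means a(u, u) ≥ α ||u||_{H^1}² for every u ∈ H^1_0.
The interval has length L = 7/2, and Poincaré/coercivity depend only on L. Here a(u, u) = ∫(u')² + (4/5)·∫u².
Here 0 < c = 4/5 < 1. The condition a(u,u) ≥ α||u||_{H^1}² reads (1−α)∫(u')² ≥ (α−c)∫u². Any admissible α is ≤ 1 (rapidly oscillating u have ∫u²/∫(u')² → 0), and α = 1 would force 0 ≥ (1−c)∫u², impossible since c < 1; so 1−α > 0. By the sharp Poincaré inequality on H^1_0 of an interval of length L, ∫(u')² ≥ (π/L)²∫u² with equality for the first sine mode sin(π(x−x₀)/L) (x₀ the left endpoint), so the inequality holds for all u iff (1−α)(π/L)² ≥ α − c, i.e. α ≤ ((π/L)² + c)/((π/L)² + 1) = (1 + c(L/π)²)/(1 + (L/π)²). With (π/L)² = 4*π^2/49 and c = 4/5, the largest admissible constant is α = ((π/L)² + c)/((π/L)² + 1).
Simplifying, α = 4*(49 + 5*π^2)/(5*(4*π^2 + 49)).


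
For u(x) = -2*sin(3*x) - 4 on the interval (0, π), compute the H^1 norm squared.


||u||_{H^1(0,π)}^2 = 32/3 + 36*π

u'(x) = -6*cos(3*x).
Expand u² and (u')² and integrate term by term on (0, π), using: for integers n ≥ 1, ∫_0^π sin²(nx) dx = ∫_0^π cos²(nx) dx = π/2; for n ≠ n', ∫_0^π sin(nx)sin(n'x) dx = ∫_0^π cos(nx)cos(n'x) dx = 0; and by product-to-sum, ∫_0^π sin(nx)cos(n'x) dx = ½∫_0^π [sin((n+n')x) + sin((n−n')x)] dx, which is 0 when n+n' is even and 2n/(n²−n'²) when n+n' is odd (it need not vanish on (0, π)). For the constant mode: ∫_0^π 1 dx = π, ∫_0^π cos(nx) dx = 0, ∫_0^π sin(nx) dx = (1−(−1)^n)/n.
  u² squared terms: (-4)²·∫1 dx = 16·π = 16*π;  (-2)²·∫sin(3x)² dx = 4·π/2 = 2*π.
  u² cross terms: 2·(-4)·(-2)·∫1·sin(3x) dx = 16·(2/3) = 32/3.
  So ∫_0^π u² dx = 16*π + 2*π + 32/3 = 32/3 + 18*π.
  (u')² squared terms: (-6)²·∫cos(3x)² dx = 36·π/2 = 18*π.
  So ∫_0^π (u')² dx = 18*π.
||u||_{H^1}^2 = (32/3 + 18*π) + (18*π) = 32/3 + 36*π.


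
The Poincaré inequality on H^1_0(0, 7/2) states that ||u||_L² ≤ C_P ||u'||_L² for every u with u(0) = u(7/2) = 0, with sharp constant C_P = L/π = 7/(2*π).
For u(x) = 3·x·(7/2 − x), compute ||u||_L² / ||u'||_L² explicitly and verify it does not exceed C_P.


||u||_L² / ||u'||_L² = 7*sqrt(10)/20 < C_P = 7/(2*π).

u(x) = 3·x·(7/2 − x), so u'(x) = 21/2 - 6*x.
u(x) = 3·x·(7/2 − x) vanishes at x = 0 and x = 7/2, so u ∈ H^1_0(0, 7/2). Differentiate via the product rule and integrate the resulting polynomials term by term.
  ∫_0^7/2 u² dx = ∫_0^7/2 (9*x^4 - 63*x^3 + 441*x^2/4) dx. Term by term:
    ∫_0^7/2 9*x^4 dx = 151263/160;  ∫_0^7/2 -63*x^3 dx = -151263/64;  ∫_0^7/2 441*x^2/4 dx = 50421/32.
  Sum: 151263/160 − 151263/64 + 50421/32 = 50421/320.
  ∫_0^7/2 (u')² dx = ∫_0^7/2 (36*x^2 - 126*x + 441/4) dx. Term by term:
    ∫_0^7/2 36*x^2 dx = 1029/2;  ∫_0^7/2 -126*x dx = -3087/4;  ∫_0^7/2 441/4 dx = 3087/8.
  Sum: 1029/2 − 3087/4 + 3087/8 = 1029/8.
∫_0^7/2 u² dx = 50421/320, so ||u||_L² = 49*sqrt(105)/40.
∫_0^7/2 (u')² dx = 1029/8, so ||u'||_L² = 7*sqrt(42)/4.
Ratio ||u||_L² / ||u'||_L² = 7*sqrt(10)/20.
Sharp Poincaré constant on H^1_0(0, 7/2) is C_P = L/π = 7/(2*π), achieved by sin(2*π/7·x).
A polynomial bump cannot attain the sharp Poincaré constant (only the first sine eigenfunction does), so the ratio is strictly less than C_P, consistent with ||u||_L² ≤ C_P ||u'||_L².


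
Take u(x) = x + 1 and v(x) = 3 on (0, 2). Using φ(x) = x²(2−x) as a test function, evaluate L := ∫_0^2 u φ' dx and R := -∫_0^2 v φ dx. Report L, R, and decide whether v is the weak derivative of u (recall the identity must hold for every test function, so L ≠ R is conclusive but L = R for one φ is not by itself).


LHS = -4/3, RHS = -4. No, v is not the weak derivative of u.

u(x) = x + 1, classical derivative u'(x) = 1.
φ(x) = x²(2−x), so φ'(x) = x*(4 - 3*x).
Note φ(0) = φ(2) = 0, so the boundary term u·φ vanishes.
LHS = ∫_0^2 u(x) φ'(x) dx = ∫_0^2 (-3*x^3 + x^2 + 4*x) dx. Term by term:
  ∫_0^2 -3*x^3 dx = -12;  ∫_0^2 x^2 dx = 8/3;  ∫_0^2 4*x dx = 8.
Sum: -12 + 8/3 + 8 = -4/3.
So LHS = -4/3.
∫_0^2 v(x) φ(x) dx = ∫_0^2 (-3*x^3 + 6*x^2) dx. Term by term:
  ∫_0^2 -3*x^3 dx = -12;  ∫_0^2 6*x^2 dx = 16.
Sum: -12 + 16 = 4.
So RHS = -∫_0^2 v(x) φ(x) dx = -4.
LHS − RHS = 8/3 ≠ 0, so the identity fails.
(For a valid weak derivative the identity must hold for EVERY test function, in particular this one. The failure shows v is NOT the weak derivative of u.)
Correct weak derivative would be u'(x) = 1.


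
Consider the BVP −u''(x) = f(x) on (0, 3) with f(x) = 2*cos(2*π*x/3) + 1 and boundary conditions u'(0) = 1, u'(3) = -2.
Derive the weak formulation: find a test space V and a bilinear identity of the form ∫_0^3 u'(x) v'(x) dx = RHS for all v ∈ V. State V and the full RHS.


V = H^1(0, 3) (v unrestricted at boundary; u is determined up to an additive constant); weak form: ∫_0^3 u'v' dx = ∫_0^3 (2*cos(2*π*x/3) + 1) v dx − 2·v(3) − v(0) for all v ∈ V.

Multiply both sides by a test function v and integrate from 0 to 3:
  ∫_0^3 −u''(x) v(x) dx = ∫_0^3 f(x) v(x) dx.
Integrate the LHS by parts once:
  ∫_0^3 −u'' v dx = −[u'(x) v(x)]_0^3 + ∫_0^3 u'(x) v'(x) dx.
Thus ∫_0^3 u'(x) v'(x) dx = ∫_0^3 f(x) v(x) dx + [u'(x) v(x)]_0^3.
Choose V so that boundary terms are either known or forced to vanish.
u has inhomogeneous Neumann u'(0) = 1, u'(3) = -2. [u' v]_0^3 = (-2)·v(3) − (1)·v(0) = − 2·v(3) − v(0). Take V = H^1(0, 3); boundary term becomes part of RHS.
Weak formulation: find u (satisfying any essential BC) such that ∫_0^3 u'(x) v'(x) dx = ∫_0^3 f v dx − 2·v(3) − v(0) for all v ∈ V (Neumann data are natural BCs: they enter the RHS as boundary terms).
Substituting f(x) = 2*cos(2*π*x/3) + 1, the right-hand side is ∫_0^3 (2*cos(2*π*x/3) + 1) v dx − 2·v(3) − v(0).
Compatibility check (pure Neumann): taking v ≡ 1 ∈ V gives 0 = ∫_0^3 f dx + (-2) − (1), i.e. ∫_0^3 f dx must equal u'(0) − u'(3) = 3. Indeed ∫_0^3 (2*cos(2*π*x/3) + 1) dx = 3, so the data are compatible. The solution is then unique only up to an additive constant (fix it e.g. by requiring ∫_0^3 u dx = 0).


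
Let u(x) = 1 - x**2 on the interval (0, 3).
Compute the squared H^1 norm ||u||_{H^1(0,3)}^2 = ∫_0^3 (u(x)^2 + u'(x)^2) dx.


||u||_{H^1}^2 = 348/5

The H^1 norm (squared) on an interval (0, L) is
  ||u||_{H^1}^2 = ∫_0^L u(x)^2 dx + ∫_0^L u'(x)^2 dx.
Compute u'(x) = -2*x.
Then u(x)^2 = x**4 - 2*x**2 + 1 and u'(x)^2 = 4*x**2.
Integrate each monomial from 0 to 3 using ∫_0^3 c·x^n dx = c·3^(n+1)/(n+1):
  ∫_0^3 u(x)^2 dx = ∫_0^3 (x^4 - 2*x^2 + 1) dx. Term by term:
    ∫_0^3 x^4 dx = 243/5;  ∫_0^3 -2*x^2 dx = -18;  ∫_0^3 1 dx = 3.
  Sum: 243/5 − 18 + 3 = 168/5.
  ∫_0^3 u'(x)^2 dx = ∫_0^3 (4*x^2) dx. Term by term:
    ∫_0^3 4*x^2 dx = 36.
Adding: ||u||_{H^1}^2 = 168/5 + 36 = 348/5.


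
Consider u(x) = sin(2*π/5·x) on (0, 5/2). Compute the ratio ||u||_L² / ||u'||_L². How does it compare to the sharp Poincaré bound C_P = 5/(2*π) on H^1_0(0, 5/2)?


||u||_L² / ||u'||_L² = 5/(2*π) = C_P.

u(x) = sin(2*π/5·x), so u'(x) = 2*π*cos(2*π*x/5)/5.
Writing u(x) = A·sin(kπx/L) with A = 1 and k = 1, use ∫_0^L sin²(kπx/L) dx = L/2 and ∫_0^L cos²(kπx/L) dx = L/2.
u² = 1·sin²(2*π/5·x) and (u')² = 4*π^2/25·cos²(2*π/5·x), and each of sin², cos² integrates to L/2 = 5/4 over (0, 5/2).
∫_0^5/2 u² dx = 5/4, so ||u||_L² = sqrt(5)/2.
∫_0^5/2 (u')² dx = π^2/5, so ||u'||_L² = sqrt(5)*π/5.
Ratio ||u||_L² / ||u'||_L² = 5/(2*π).
Sharp Poincaré constant on H^1_0(0, 5/2) is C_P = L/π = 5/(2*π), achieved by sin(2*π/5·x).
This is the k = 1 eigenfunction (up to amplitude), so the ratio equals the sharp Poincaré constant exactly.


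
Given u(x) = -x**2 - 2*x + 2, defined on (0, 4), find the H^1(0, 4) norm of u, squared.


||u||_{H^1}^2 = 8672/15

The H^1 norm (squared) on an interval (0, L) is
  ||u||_{H^1}^2 = ∫_0^L u(x)^2 dx + ∫_0^L u'(x)^2 dx.
Compute u'(x) = -2*x - 2.
Then u(x)^2 = x**4 + 4*x**3 - 8*x + 4 and u'(x)^2 = 4*x**2 + 8*x + 4.
Integrate each monomial from 0 to 4 using ∫_0^4 c·x^n dx = c·4^(n+1)/(n+1):
  ∫_0^4 u(x)^2 dx = ∫_0^4 (x^4 + 4*x^3 - 8*x + 4) dx. Term by term:
    ∫_0^4 x^4 dx = 1024/5;  ∫_0^4 4*x^3 dx = 256;  ∫_0^4 -8*x dx = -64;
    ∫_0^4 4 dx = 16.
  Sum: 1024/5 + 256 − 64 + 16 = 2064/5.
  ∫_0^4 u'(x)^2 dx = ∫_0^4 (4*x^2 + 8*x + 4) dx. Term by term:
    ∫_0^4 4*x^2 dx = 256/3;  ∫_0^4 8*x dx = 64;  ∫_0^4 4 dx = 16.
  Sum: 256/3 + 64 + 16 = 496/3.
Adding: ||u||_{H^1}^2 = 2064/5 + 496/3 = 8672/15.


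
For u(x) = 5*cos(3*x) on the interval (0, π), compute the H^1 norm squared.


||u||_{H^1(0,π)}^2 = 125*π

u'(x) = -15*sin(3*x).
Expand u² and (u')² and integrate term by term on (0, π), using: for integers n ≥ 1, ∫_0^π sin²(nx) dx = ∫_0^π cos²(nx) dx = π/2; for n ≠ n', ∫_0^π sin(nx)sin(n'x) dx = ∫_0^π cos(nx)cos(n'x) dx = 0; and by product-to-sum, ∫_0^π sin(nx)cos(n'x) dx = ½∫_0^π [sin((n+n')x) + sin((n−n')x)] dx, which is 0 when n+n' is even and 2n/(n²−n'²) when n+n' is odd (it need not vanish on (0, π)).
  u² squared terms: (5)²·∫cos(3x)² dx = 25·π/2 = 25*π/2.
  So ∫_0^π u² dx = 25*π/2.
  (u')² squared terms: (-15)²·∫sin(3x)² dx = 225·π/2 = 225*π/2.
  So ∫_0^π (u')² dx = 225*π/2.
||u||_{H^1}^2 = (25*π/2) + (225*π/2) = 125*π.


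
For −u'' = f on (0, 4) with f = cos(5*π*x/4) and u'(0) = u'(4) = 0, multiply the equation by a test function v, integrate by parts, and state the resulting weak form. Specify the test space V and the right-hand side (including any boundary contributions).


V = H^1(0, 4) (no boundary constraint on v; u is determined up to an additive constant); weak form: ∫_0^4 u'v' dx = ∫_0^4 (cos(5*π*x/4)) v dx for all v ∈ V.

Multiply both sides by a test function v and integrate from 0 to 4:
  ∫_0^4 −u''(x) v(x) dx = ∫_0^4 f(x) v(x) dx.
Integrate the LHS by parts once:
  ∫_0^4 −u'' v dx = −[u'(x) v(x)]_0^4 + ∫_0^4 u'(x) v'(x) dx.
Thus ∫_0^4 u'(x) v'(x) dx = ∫_0^4 f(x) v(x) dx + [u'(x) v(x)]_0^4.
Choose V so that boundary terms are either known or forced to vanish.
u has homogeneous Neumann: u'(0) = u'(4) = 0. So [u' v]_0^4 = 0·v(4) − 0·v(0) = 0 for any v; take V = H^1(0, 4).
Weak formulation: find u (satisfying any essential BC) such that ∫_0^4 u'(x) v'(x) dx = ∫_0^4 f v dx for all v ∈ V (homogeneous Neumann, so boundary terms vanish).
Substituting f(x) = cos(5*π*x/4), the right-hand side is ∫_0^4 (cos(5*π*x/4)) v dx.
Compatibility check (pure Neumann): taking v ≡ 1 ∈ V gives 0 = ∫_0^4 f dx + (0) − (0), i.e. ∫_0^4 f dx must equal u'(0) − u'(4) = 0. Indeed ∫_0^4 (cos(5*π*x/4)) dx = 0, so the data are compatible. The solution is then unique only up to an additive constant (fix it e.g. by requiring ∫_0^4 u dx = 0).
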